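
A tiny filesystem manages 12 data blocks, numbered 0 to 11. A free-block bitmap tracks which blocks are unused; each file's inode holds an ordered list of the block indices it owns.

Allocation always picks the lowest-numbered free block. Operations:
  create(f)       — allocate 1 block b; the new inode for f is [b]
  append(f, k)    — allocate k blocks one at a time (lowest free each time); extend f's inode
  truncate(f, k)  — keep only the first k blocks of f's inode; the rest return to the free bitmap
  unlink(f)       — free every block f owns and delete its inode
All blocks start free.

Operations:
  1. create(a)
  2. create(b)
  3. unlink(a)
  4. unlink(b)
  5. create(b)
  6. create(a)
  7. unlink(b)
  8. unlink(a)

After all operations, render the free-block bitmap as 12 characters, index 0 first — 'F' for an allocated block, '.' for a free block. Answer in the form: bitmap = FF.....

bitmap = ............

  1. create(a)  ⇒  F...........  {a→[0]}
  2. create(b)  ⇒  FF..........  {a→[0]; b→[1]}
  3. unlink(a)  ⇒  .F..........  {b→[1]}
  4. unlink(b)  ⇒  ............  {}
  5. create(b)  ⇒  F...........  {b→[0]}
  6. create(a)  ⇒  FF..........  {a→[1]; b→[0]}
  7. unlink(b)  ⇒  .F..........  {a→[1]}
  8. unlink(a)  ⇒  ............  {}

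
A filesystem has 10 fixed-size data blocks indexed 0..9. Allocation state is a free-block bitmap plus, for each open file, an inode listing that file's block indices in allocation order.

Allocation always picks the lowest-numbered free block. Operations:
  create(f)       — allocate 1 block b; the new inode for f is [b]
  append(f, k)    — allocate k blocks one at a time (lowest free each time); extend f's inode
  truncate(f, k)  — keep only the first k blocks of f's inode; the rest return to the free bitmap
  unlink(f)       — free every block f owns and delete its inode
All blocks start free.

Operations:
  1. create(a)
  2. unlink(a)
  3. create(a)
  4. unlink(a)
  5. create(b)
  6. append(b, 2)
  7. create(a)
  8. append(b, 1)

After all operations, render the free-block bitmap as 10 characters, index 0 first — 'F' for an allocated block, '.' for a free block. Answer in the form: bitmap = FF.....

bitmap = FFFFF.....

after create(a) → a:[0]  free=[F.........]
after unlink(a) →   free=[..........]
after create(a) → a:[0]  free=[F.........]
after unlink(a) →   free=[..........]
after create(b) → b:[0]  free=[F.........]
after append(b, 2) → b:[0, 1, 2]  free=[FFF.......]
after create(a) → a:[3], b:[0, 1, 2]  free=[FFFF......]
after append(b, 1) → a:[3], b:[0, 1, 2, 4]  free=[FFFFF.....]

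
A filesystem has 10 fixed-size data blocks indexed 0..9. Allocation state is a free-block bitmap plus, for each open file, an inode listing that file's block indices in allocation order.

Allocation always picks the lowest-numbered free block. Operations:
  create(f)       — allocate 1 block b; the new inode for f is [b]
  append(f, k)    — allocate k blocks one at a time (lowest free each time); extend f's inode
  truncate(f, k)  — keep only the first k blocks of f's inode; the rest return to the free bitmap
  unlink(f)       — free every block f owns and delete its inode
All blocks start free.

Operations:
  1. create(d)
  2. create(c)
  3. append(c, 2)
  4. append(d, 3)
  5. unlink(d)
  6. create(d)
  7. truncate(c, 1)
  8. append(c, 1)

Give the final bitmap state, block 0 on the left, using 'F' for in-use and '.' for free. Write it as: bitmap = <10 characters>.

bitmap = FFF.......

  1. create(d)  ⇒  F.........  {d→[0]}
  2. create(c)  ⇒  FF........  {c→[1]; d→[0]}
  3. append(c, 2)  ⇒  FFFF......  {c→[1, 2, 3]; d→[0]}
  4. append(d, 3)  ⇒  FFFFFFF...  {c→[1, 2, 3]; d→[0, 4, 5, 6]}
  5. unlink(d)  ⇒  .FFF......  {c→[1, 2, 3]}
  6. create(d)  ⇒  FFFF......  {c→[1, 2, 3]; d→[0]}
  7. truncate(c, 1)  ⇒  FF........  {c→[1]; d→[0]}
  8. append(c, 1)  ⇒  FFF.......  {c→[1, 2]; d→[0]}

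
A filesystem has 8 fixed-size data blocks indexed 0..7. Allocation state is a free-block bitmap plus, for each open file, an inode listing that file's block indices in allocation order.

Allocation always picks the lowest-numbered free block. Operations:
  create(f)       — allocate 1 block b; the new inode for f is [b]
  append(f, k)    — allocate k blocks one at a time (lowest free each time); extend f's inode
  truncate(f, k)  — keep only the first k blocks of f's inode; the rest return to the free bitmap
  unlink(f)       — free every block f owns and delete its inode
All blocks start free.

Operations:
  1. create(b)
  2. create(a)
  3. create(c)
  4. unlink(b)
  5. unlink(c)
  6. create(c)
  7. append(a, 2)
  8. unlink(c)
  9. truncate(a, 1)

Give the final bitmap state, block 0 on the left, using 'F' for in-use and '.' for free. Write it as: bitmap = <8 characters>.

bitmap = .F......

create(b): bitmap=F....... | b=[0]
create(a): bitmap=FF...... | a=[1] b=[0]
create(c): bitmap=FFF..... | a=[1] b=[0] c=[2]
unlink(b): bitmap=.FF..... | a=[1] c=[2]
unlink(c): bitmap=.F...... | a=[1]
create(c): bitmap=FF...... | a=[1] c=[0]
append(a, 2): bitmap=FFFF.... | a=[1, 2, 3] c=[0]
unlink(c): bitmap=.FFF.... | a=[1, 2, 3]
truncate(a, 1): bitmap=.F...... | a=[1]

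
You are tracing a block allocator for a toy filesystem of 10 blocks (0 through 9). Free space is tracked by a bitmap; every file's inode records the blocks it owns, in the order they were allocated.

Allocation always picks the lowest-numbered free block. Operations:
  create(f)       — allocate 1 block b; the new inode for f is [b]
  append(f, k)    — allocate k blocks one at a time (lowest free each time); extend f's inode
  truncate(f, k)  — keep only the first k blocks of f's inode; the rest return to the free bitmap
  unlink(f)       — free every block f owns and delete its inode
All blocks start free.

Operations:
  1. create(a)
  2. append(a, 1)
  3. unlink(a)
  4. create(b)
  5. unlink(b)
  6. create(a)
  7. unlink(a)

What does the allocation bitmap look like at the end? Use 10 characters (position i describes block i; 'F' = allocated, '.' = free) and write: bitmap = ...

bitmap = ..........

create(a): bitmap=F......... | a=[0]
append(a, 1): bitmap=FF........ | a=[0, 1]
unlink(a): bitmap=.......... | 
create(b): bitmap=F......... | b=[0]
unlink(b): bitmap=.......... | 
create(a): bitmap=F......... | a=[0]
unlink(a): bitmap=.......... | 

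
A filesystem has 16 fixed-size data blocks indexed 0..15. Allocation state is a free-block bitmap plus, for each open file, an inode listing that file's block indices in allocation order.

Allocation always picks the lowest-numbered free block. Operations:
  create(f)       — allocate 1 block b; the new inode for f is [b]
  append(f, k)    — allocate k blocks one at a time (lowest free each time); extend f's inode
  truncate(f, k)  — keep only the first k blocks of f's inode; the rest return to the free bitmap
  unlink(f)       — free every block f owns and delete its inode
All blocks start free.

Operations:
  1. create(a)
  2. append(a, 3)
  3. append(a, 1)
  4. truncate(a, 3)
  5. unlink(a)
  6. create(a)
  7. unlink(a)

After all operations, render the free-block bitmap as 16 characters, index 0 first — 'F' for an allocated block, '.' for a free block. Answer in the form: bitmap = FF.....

bitmap = ................

[1] create(a) — a=0 (map F...............)
[2] append(a, 3) — a=0,1,2,3 (map FFFF............)
[3] append(a, 1) — a=0,1,2,3,4 (map FFFFF...........)
[4] truncate(a, 3) — a=0,1,2 (map FFF.............)
[5] unlink(a) —  (map ................)
[6] create(a) — a=0 (map F...............)
[7] unlink(a) —  (map ................)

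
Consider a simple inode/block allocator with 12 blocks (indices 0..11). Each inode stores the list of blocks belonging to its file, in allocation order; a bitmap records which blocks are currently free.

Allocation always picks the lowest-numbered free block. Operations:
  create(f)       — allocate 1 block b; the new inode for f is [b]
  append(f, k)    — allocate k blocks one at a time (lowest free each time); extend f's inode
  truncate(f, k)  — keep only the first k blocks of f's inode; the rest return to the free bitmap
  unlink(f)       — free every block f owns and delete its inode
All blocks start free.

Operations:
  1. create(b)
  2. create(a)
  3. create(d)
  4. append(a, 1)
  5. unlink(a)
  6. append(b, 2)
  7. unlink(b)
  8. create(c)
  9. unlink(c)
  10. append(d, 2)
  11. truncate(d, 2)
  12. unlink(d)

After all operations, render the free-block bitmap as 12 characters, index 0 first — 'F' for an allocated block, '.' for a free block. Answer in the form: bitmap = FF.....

bitmap = ............

  1. create(b)  ⇒  F...........  {b→[0]}
  2. create(a)  ⇒  FF..........  {a→[1]; b→[0]}
  3. create(d)  ⇒  FFF.........  {a→[1]; b→[0]; d→[2]}
  4. append(a, 1)  ⇒  FFFF........  {a→[1, 3]; b→[0]; d→[2]}
  5. unlink(a)  ⇒  F.F.........  {b→[0]; d→[2]}
  6. append(b, 2)  ⇒  FFFF........  {b→[0, 1, 3]; d→[2]}
  7. unlink(b)  ⇒  ..F.........  {d→[2]}
  8. create(c)  ⇒  F.F.........  {c→[0]; d→[2]}
  9. unlink(c)  ⇒  ..F.........  {d→[2]}
  10. append(d, 2)  ⇒  FFF.........  {d→[2, 0, 1]}
  11. truncate(d, 2)  ⇒  F.F.........  {d→[2, 0]}
  12. unlink(d)  ⇒  ............  {}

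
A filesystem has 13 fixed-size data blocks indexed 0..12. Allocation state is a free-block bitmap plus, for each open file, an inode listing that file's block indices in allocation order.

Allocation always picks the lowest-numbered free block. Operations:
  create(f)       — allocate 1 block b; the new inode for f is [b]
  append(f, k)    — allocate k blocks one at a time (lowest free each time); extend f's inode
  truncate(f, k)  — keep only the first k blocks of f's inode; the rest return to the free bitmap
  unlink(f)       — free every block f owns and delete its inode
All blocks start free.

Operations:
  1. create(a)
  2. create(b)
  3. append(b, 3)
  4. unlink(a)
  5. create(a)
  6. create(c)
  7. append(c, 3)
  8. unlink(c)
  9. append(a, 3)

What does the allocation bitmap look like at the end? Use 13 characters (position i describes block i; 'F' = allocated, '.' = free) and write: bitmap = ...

bitmap = FFFFFFFF.....

  1. create(a)  ⇒  F............  {a→[0]}
  2. create(b)  ⇒  FF...........  {a→[0]; b→[1]}
  3. append(b, 3)  ⇒  FFFFF........  {a→[0]; b→[1, 2, 3, 4]}
  4. unlink(a)  ⇒  .FFFF........  {b→[1, 2, 3, 4]}
  5. create(a)  ⇒  FFFFF........  {a→[0]; b→[1, 2, 3, 4]}
  6. create(c)  ⇒  FFFFFF.......  {a→[0]; b→[1, 2, 3, 4]; c→[5]}
  7. append(c, 3)  ⇒  FFFFFFFFF....  {a→[0]; b→[1, 2, 3, 4]; c→[5, 6, 7, 8]}
  8. unlink(c)  ⇒  FFFFF........  {a→[0]; b→[1, 2, 3, 4]}
  9. append(a, 3)  ⇒  FFFFFFFF.....  {a→[0, 5, 6, 7]; b→[1, 2, 3, 4]}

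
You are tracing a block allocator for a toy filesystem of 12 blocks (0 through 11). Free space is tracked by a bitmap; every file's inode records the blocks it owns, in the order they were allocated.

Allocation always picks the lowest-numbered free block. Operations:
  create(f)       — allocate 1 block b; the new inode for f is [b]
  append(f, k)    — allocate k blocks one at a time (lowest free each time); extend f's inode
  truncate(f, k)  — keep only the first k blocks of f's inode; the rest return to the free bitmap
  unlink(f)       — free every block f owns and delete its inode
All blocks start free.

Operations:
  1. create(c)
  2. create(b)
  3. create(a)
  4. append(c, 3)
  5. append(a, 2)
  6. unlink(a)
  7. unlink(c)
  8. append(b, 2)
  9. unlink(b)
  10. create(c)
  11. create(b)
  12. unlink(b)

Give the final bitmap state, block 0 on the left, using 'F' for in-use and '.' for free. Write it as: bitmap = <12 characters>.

bitmap = F...........

after create(c) → c:[0]  free=[F...........]
after create(b) → b:[1], c:[0]  free=[FF..........]
after create(a) → a:[2], b:[1], c:[0]  free=[FFF.........]
after append(c, 3) → a:[2], b:[1], c:[0, 3, 4, 5]  free=[FFFFFF......]
after append(a, 2) → a:[2, 6, 7], b:[1], c:[0, 3, 4, 5]  free=[FFFFFFFF....]
after unlink(a) → b:[1], c:[0, 3, 4, 5]  free=[FF.FFF......]
after unlink(c) → b:[1]  free=[.F..........]
after append(b, 2) → b:[1, 0, 2]  free=[FFF.........]
after unlink(b) →   free=[............]
after create(c) → c:[0]  free=[F...........]
after create(b) → b:[1], c:[0]  free=[FF..........]
after unlink(b) → c:[0]  free=[F...........]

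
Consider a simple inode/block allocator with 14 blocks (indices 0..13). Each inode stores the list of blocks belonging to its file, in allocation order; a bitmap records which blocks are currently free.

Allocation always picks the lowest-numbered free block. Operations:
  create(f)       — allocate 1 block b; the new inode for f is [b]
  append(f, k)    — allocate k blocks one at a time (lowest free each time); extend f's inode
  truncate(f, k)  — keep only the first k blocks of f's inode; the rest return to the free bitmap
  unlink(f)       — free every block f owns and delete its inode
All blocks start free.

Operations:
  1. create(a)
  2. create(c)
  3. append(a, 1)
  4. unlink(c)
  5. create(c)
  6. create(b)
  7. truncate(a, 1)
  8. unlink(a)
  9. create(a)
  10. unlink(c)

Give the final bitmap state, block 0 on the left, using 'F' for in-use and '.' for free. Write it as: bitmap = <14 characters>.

[1] create(a) — a=0 (map F.............)
[2] create(c) — a=0 c=1 (map FF............)
[3] append(a, 1) — a=0,2 c=1 (map FFF...........)
[4] unlink(c) — a=0,2 (map F.F...........)
[5] create(c) — a=0,2 c=1 (map FFF...........)
[6] create(b) — a=0,2 b=3 c=1 (map FFFF..........)
[7] truncate(a, 1) — a=0 b=3 c=1 (map FF.F..........)
[8] unlink(a) — b=3 c=1 (map .F.F..........)
[9] create(a) — a=0 b=3 c=1 (map FF.F..........)
[10] unlink(c) — a=0 b=3 (map F..F..........)

bitmap = F..F..........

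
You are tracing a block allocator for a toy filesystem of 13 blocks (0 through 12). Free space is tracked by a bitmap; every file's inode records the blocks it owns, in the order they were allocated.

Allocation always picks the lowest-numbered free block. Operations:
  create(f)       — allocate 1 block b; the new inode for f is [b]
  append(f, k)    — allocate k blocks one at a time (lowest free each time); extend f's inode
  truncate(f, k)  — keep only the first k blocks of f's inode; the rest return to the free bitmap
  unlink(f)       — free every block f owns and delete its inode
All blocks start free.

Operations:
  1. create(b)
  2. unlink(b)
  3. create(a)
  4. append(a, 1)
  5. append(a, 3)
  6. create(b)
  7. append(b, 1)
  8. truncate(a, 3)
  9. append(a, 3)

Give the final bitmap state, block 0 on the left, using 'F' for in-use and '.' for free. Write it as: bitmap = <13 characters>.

after create(b) → b:[0]  free=[F............]
after unlink(b) →   free=[.............]
after create(a) → a:[0]  free=[F............]
after append(a, 1) → a:[0, 1]  free=[FF...........]
after append(a, 3) → a:[0, 1, 2, 3, 4]  free=[FFFFF........]
after create(b) → a:[0, 1, 2, 3, 4], b:[5]  free=[FFFFFF.......]
after append(b, 1) → a:[0, 1, 2, 3, 4], b:[5, 6]  free=[FFFFFFF......]
after truncate(a, 3) → a:[0, 1, 2], b:[5, 6]  free=[FFF..FF......]
after append(a, 3) → a:[0, 1, 2, 3, 4, 7], b:[5, 6]  free=[FFFFFFFF.....]

bitmap = FFFFFFFF.....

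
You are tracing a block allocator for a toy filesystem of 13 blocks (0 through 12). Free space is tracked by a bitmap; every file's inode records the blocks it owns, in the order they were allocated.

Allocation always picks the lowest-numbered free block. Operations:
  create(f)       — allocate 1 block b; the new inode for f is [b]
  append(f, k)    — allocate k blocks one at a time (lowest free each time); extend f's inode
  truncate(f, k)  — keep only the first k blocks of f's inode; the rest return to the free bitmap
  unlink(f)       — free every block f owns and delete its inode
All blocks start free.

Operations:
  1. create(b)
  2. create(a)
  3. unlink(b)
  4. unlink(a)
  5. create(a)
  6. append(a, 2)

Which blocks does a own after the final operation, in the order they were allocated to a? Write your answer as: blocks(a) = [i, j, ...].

blocks(a) = [0, 1, 2]

  1. create(b)  ⇒  F............  {b→[0]}
  2. create(a)  ⇒  FF...........  {a→[1]; b→[0]}
  3. unlink(b)  ⇒  .F...........  {a→[1]}
  4. unlink(a)  ⇒  .............  {}
  5. create(a)  ⇒  F............  {a→[0]}
  6. append(a, 2)  ⇒  FFF..........  {a→[0, 1, 2]}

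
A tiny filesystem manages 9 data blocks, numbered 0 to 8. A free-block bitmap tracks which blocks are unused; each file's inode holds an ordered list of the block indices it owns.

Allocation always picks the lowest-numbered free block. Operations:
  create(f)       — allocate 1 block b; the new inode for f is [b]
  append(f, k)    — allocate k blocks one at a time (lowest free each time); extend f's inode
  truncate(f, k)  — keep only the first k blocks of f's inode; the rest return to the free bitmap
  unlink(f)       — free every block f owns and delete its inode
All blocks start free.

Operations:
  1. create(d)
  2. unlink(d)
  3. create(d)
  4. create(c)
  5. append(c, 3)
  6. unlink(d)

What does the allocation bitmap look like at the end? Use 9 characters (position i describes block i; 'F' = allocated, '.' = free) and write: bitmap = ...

bitmap = .FFFF....

after create(d) → d:[0]  free=[F........]
after unlink(d) →   free=[.........]
after create(d) → d:[0]  free=[F........]
after create(c) → c:[1], d:[0]  free=[FF.......]
after append(c, 3) → c:[1, 2, 3, 4], d:[0]  free=[FFFFF....]
after unlink(d) → c:[1, 2, 3, 4]  free=[.FFFF....]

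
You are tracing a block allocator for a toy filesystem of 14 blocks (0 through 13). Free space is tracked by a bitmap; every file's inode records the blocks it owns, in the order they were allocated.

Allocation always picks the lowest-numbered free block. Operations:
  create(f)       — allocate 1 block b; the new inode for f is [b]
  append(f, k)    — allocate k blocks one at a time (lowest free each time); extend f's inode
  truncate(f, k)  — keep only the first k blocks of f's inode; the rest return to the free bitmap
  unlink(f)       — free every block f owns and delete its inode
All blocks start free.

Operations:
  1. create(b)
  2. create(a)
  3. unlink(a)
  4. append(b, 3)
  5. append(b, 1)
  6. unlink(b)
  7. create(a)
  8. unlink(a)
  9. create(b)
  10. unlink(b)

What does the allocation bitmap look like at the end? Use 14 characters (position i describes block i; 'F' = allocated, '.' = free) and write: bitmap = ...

bitmap = ..............

after create(b) → b:[0]  free=[F.............]
after create(a) → a:[1], b:[0]  free=[FF............]
after unlink(a) → b:[0]  free=[F.............]
after append(b, 3) → b:[0, 1, 2, 3]  free=[FFFF..........]
after append(b, 1) → b:[0, 1, 2, 3, 4]  free=[FFFFF.........]
after unlink(b) →   free=[..............]
after create(a) → a:[0]  free=[F.............]
after unlink(a) →   free=[..............]
after create(b) → b:[0]  free=[F.............]
after unlink(b) →   free=[..............]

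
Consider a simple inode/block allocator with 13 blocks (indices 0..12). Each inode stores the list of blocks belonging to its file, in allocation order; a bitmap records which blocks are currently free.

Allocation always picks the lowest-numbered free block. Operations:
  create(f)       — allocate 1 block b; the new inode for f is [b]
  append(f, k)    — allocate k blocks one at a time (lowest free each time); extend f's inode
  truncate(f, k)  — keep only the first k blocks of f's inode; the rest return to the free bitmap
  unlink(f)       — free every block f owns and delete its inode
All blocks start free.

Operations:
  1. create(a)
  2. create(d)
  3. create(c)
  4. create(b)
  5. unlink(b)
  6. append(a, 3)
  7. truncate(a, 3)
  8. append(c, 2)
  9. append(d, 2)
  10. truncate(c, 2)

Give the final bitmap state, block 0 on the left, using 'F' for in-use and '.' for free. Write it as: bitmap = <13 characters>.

bitmap = FFFFFF.FF....

[1] create(a) — a=0 (map F............)
[2] create(d) — a=0 d=1 (map FF...........)
[3] create(c) — a=0 c=2 d=1 (map FFF..........)
[4] create(b) — a=0 b=3 c=2 d=1 (map FFFF.........)
[5] unlink(b) — a=0 c=2 d=1 (map FFF..........)
[6] append(a, 3) — a=0,3,4,5 c=2 d=1 (map FFFFFF.......)
[7] truncate(a, 3) — a=0,3,4 c=2 d=1 (map FFFFF........)
[8] append(c, 2) — a=0,3,4 c=2,5,6 d=1 (map FFFFFFF......)
[9] append(d, 2) — a=0,3,4 c=2,5,6 d=1,7,8 (map FFFFFFFFF....)
[10] truncate(c, 2) — a=0,3,4 c=2,5 d=1,7,8 (map FFFFFF.FF....)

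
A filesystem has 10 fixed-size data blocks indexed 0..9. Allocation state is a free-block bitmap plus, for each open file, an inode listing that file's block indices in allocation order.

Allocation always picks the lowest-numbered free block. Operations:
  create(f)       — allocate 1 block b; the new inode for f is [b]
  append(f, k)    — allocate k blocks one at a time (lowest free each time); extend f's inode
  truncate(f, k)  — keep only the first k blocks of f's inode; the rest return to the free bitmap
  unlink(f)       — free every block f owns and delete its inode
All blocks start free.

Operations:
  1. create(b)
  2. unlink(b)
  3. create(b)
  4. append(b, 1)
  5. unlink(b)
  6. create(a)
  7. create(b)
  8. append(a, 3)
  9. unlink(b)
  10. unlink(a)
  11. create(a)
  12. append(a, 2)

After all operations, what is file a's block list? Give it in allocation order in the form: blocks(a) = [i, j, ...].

blocks(a) = [0, 1, 2]

  1. create(b)  ⇒  F.........  {b→[0]}
  2. unlink(b)  ⇒  ..........  {}
  3. create(b)  ⇒  F.........  {b→[0]}
  4. append(b, 1)  ⇒  FF........  {b→[0, 1]}
  5. unlink(b)  ⇒  ..........  {}
  6. create(a)  ⇒  F.........  {a→[0]}
  7. create(b)  ⇒  FF........  {a→[0]; b→[1]}
  8. append(a, 3)  ⇒  FFFFF.....  {a→[0, 2, 3, 4]; b→[1]}
  9. unlink(b)  ⇒  F.FFF.....  {a→[0, 2, 3, 4]}
  10. unlink(a)  ⇒  ..........  {}
  11. create(a)  ⇒  F.........  {a→[0]}
  12. append(a, 2)  ⇒  FFF.......  {a→[0, 1, 2]}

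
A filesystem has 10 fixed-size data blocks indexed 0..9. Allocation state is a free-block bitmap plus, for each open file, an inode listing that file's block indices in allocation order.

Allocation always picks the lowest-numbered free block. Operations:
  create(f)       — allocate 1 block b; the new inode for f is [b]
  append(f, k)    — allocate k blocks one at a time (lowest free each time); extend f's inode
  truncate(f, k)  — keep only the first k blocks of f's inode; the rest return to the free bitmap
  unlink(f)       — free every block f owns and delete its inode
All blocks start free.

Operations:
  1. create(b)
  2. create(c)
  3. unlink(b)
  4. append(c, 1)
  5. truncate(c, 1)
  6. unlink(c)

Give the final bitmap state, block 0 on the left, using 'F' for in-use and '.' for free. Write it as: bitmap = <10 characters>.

  1. create(b)  ⇒  F.........  {b→[0]}
  2. create(c)  ⇒  FF........  {b→[0]; c→[1]}
  3. unlink(b)  ⇒  .F........  {c→[1]}
  4. append(c, 1)  ⇒  FF........  {c→[1, 0]}
  5. truncate(c, 1)  ⇒  .F........  {c→[1]}
  6. unlink(c)  ⇒  ..........  {}

bitmap = ..........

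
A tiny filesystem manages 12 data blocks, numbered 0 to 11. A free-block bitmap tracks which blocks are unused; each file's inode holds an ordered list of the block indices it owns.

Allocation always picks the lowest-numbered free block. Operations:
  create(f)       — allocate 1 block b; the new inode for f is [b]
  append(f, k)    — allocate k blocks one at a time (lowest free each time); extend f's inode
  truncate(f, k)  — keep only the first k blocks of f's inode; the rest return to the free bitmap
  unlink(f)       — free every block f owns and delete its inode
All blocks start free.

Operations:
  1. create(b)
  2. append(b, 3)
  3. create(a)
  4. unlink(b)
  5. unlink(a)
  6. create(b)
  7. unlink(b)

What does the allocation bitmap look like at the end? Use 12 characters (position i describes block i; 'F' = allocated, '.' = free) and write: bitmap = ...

bitmap = ............

create(b): bitmap=F........... | b=[0]
append(b, 3): bitmap=FFFF........ | b=[0, 1, 2, 3]
create(a): bitmap=FFFFF....... | a=[4] b=[0, 1, 2, 3]
unlink(b): bitmap=....F....... | a=[4]
unlink(a): bitmap=............ | 
create(b): bitmap=F........... | b=[0]
unlink(b): bitmap=............ | 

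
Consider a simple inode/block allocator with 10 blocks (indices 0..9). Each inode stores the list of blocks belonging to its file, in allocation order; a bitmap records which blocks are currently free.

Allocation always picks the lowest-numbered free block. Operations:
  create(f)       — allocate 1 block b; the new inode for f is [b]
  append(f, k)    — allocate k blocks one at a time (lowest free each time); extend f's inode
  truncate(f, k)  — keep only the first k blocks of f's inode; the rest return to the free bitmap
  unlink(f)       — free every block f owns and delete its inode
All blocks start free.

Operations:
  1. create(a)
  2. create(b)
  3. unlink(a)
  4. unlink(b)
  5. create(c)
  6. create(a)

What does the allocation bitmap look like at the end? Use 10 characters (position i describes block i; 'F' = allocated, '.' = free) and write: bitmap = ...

[1] create(a) — a=0 (map F.........)
[2] create(b) — a=0 b=1 (map FF........)
[3] unlink(a) — b=1 (map .F........)
[4] unlink(b) —  (map ..........)
[5] create(c) — c=0 (map F.........)
[6] create(a) — a=1 c=0 (map FF........)

bitmap = FF........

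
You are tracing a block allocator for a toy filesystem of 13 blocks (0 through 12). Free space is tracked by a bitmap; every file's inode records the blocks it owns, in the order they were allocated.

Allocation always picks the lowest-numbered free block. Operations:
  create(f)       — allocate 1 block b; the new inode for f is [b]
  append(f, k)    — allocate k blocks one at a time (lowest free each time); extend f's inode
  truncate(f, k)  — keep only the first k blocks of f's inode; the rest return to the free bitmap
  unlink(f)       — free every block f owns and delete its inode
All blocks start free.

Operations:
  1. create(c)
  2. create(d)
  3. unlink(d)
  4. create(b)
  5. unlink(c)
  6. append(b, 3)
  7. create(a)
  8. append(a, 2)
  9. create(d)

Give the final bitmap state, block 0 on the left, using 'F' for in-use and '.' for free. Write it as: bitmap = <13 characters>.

bitmap = FFFFFFFF.....

  1. create(c)  ⇒  F............  {c→[0]}
  2. create(d)  ⇒  FF...........  {c→[0]; d→[1]}
  3. unlink(d)  ⇒  F............  {c→[0]}
  4. create(b)  ⇒  FF...........  {b→[1]; c→[0]}
  5. unlink(c)  ⇒  .F...........  {b→[1]}
  6. append(b, 3)  ⇒  FFFF.........  {b→[1, 0, 2, 3]}
  7. create(a)  ⇒  FFFFF........  {a→[4]; b→[1, 0, 2, 3]}
  8. append(a, 2)  ⇒  FFFFFFF......  {a→[4, 5, 6]; b→[1, 0, 2, 3]}
  9. create(d)  ⇒  FFFFFFFF.....  {a→[4, 5, 6]; b→[1, 0, 2, 3]; d→[7]}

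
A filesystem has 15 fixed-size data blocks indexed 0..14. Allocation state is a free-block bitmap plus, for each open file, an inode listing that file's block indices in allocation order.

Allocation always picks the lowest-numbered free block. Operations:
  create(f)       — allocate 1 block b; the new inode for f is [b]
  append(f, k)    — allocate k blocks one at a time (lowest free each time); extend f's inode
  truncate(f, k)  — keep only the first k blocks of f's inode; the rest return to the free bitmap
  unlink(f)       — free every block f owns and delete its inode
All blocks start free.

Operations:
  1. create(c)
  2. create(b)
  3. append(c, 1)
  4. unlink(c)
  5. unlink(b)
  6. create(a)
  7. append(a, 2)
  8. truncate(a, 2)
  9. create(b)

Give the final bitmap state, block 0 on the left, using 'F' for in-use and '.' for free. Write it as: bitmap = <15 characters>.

[1] create(c) — c=0 (map F..............)
[2] create(b) — b=1 c=0 (map FF.............)
[3] append(c, 1) — b=1 c=0,2 (map FFF............)
[4] unlink(c) — b=1 (map .F.............)
[5] unlink(b) —  (map ...............)
[6] create(a) — a=0 (map F..............)
[7] append(a, 2) — a=0,1,2 (map FFF............)
[8] truncate(a, 2) — a=0,1 (map FF.............)
[9] create(b) — a=0,1 b=2 (map FFF............)

bitmap = FFF............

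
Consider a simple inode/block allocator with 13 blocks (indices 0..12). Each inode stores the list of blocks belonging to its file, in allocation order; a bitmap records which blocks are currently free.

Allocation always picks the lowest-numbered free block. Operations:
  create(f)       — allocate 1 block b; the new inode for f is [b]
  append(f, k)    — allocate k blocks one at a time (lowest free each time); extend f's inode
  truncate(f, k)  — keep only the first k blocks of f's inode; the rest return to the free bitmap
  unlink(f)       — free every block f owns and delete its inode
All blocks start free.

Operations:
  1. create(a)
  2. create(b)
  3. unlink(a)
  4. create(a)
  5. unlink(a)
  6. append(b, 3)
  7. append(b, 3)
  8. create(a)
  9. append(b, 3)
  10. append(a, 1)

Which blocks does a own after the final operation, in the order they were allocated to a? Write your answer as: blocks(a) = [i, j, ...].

blocks(a) = [7, 11]

  1. create(a)  ⇒  F............  {a→[0]}
  2. create(b)  ⇒  FF...........  {a→[0]; b→[1]}
  3. unlink(a)  ⇒  .F...........  {b→[1]}
  4. create(a)  ⇒  FF...........  {a→[0]; b→[1]}
  5. unlink(a)  ⇒  .F...........  {b→[1]}
  6. append(b, 3)  ⇒  FFFF.........  {b→[1, 0, 2, 3]}
  7. append(b, 3)  ⇒  FFFFFFF......  {b→[1, 0, 2, 3, 4, 5, 6]}
  8. create(a)  ⇒  FFFFFFFF.....  {a→[7]; b→[1, 0, 2, 3, 4, 5, 6]}
  9. append(b, 3)  ⇒  FFFFFFFFFFF..  {a→[7]; b→[1, 0, 2, 3, 4, 5, 6, 8, 9, 10]}
  10. append(a, 1)  ⇒  FFFFFFFFFFFF.  {a→[7, 11]; b→[1, 0, 2, 3, 4, 5, 6, 8, 9, 10]}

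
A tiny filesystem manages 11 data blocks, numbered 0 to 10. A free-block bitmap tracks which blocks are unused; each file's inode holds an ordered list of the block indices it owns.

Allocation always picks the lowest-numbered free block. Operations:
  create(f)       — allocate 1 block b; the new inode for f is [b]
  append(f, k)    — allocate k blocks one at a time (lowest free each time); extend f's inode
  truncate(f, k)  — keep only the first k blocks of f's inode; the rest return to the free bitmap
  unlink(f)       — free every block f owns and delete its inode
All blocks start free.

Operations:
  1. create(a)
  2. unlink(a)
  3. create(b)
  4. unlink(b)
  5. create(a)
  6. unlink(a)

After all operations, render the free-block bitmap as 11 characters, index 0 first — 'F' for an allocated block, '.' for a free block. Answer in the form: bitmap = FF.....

bitmap = ...........

after create(a) → a:[0]  free=[F..........]
after unlink(a) →   free=[...........]
after create(b) → b:[0]  free=[F..........]
after unlink(b) →   free=[...........]
after create(a) → a:[0]  free=[F..........]
after unlink(a) →   free=[...........]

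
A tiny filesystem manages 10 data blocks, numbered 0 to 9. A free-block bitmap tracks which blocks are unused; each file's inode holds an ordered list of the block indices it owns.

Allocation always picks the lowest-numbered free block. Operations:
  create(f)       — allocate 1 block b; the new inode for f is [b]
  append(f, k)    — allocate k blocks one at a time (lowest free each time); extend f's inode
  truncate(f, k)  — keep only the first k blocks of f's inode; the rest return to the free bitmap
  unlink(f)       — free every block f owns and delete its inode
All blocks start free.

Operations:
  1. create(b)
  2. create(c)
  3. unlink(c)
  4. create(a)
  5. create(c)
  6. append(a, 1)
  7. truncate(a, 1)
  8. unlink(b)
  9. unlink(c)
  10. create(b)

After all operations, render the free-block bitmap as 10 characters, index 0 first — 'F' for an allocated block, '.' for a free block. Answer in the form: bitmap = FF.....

[1] create(b) — b=0 (map F.........)
[2] create(c) — b=0 c=1 (map FF........)
[3] unlink(c) — b=0 (map F.........)
[4] create(a) — a=1 b=0 (map FF........)
[5] create(c) — a=1 b=0 c=2 (map FFF.......)
[6] append(a, 1) — a=1,3 b=0 c=2 (map FFFF......)
[7] truncate(a, 1) — a=1 b=0 c=2 (map FFF.......)
[8] unlink(b) — a=1 c=2 (map .FF.......)
[9] unlink(c) — a=1 (map .F........)
[10] create(b) — a=1 b=0 (map FF........)

bitmap = FF........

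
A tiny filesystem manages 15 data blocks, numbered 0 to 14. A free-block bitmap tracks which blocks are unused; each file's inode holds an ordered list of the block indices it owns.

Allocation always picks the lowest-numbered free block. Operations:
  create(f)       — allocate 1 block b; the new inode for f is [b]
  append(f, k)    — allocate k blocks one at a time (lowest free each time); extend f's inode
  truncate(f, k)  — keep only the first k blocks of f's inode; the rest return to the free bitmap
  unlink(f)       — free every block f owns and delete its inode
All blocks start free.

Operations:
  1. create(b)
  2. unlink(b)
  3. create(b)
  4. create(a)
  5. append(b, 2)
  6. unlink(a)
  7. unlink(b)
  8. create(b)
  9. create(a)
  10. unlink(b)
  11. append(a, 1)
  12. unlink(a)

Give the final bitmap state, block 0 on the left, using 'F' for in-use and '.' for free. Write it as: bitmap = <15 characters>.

  1. create(b)  ⇒  F..............  {b→[0]}
  2. unlink(b)  ⇒  ...............  {}
  3. create(b)  ⇒  F..............  {b→[0]}
  4. create(a)  ⇒  FF.............  {a→[1]; b→[0]}
  5. append(b, 2)  ⇒  FFFF...........  {a→[1]; b→[0, 2, 3]}
  6. unlink(a)  ⇒  F.FF...........  {b→[0, 2, 3]}
  7. unlink(b)  ⇒  ...............  {}
  8. create(b)  ⇒  F..............  {b→[0]}
  9. create(a)  ⇒  FF.............  {a→[1]; b→[0]}
  10. unlink(b)  ⇒  .F.............  {a→[1]}
  11. append(a, 1)  ⇒  FF.............  {a→[1, 0]}
  12. unlink(a)  ⇒  ...............  {}

bitmap = ...............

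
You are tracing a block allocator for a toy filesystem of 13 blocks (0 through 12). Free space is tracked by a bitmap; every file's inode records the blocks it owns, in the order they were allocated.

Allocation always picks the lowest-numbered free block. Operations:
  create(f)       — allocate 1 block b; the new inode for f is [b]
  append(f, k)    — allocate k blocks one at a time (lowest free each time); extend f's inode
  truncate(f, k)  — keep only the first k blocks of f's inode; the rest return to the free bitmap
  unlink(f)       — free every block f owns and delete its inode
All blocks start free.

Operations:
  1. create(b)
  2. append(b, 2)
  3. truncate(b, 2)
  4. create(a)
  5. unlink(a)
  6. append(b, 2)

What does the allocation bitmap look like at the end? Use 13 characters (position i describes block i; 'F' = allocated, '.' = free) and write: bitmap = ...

bitmap = FFFF.........

  1. create(b)  ⇒  F............  {b→[0]}
  2. append(b, 2)  ⇒  FFF..........  {b→[0, 1, 2]}
  3. truncate(b, 2)  ⇒  FF...........  {b→[0, 1]}
  4. create(a)  ⇒  FFF..........  {a→[2]; b→[0, 1]}
  5. unlink(a)  ⇒  FF...........  {b→[0, 1]}
  6. append(b, 2)  ⇒  FFFF.........  {b→[0, 1, 2, 3]}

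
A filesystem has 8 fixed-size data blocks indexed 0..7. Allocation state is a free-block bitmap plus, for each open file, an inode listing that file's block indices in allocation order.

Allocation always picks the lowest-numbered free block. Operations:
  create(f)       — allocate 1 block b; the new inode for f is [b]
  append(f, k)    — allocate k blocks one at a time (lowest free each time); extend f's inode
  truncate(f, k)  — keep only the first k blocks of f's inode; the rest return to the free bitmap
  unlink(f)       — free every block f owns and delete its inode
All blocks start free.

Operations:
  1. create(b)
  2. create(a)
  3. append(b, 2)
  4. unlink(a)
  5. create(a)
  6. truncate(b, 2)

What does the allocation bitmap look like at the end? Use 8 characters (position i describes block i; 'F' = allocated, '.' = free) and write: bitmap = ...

create(b): bitmap=F....... | b=[0]
create(a): bitmap=FF...... | a=[1] b=[0]
append(b, 2): bitmap=FFFF.... | a=[1] b=[0, 2, 3]
unlink(a): bitmap=F.FF.... | b=[0, 2, 3]
create(a): bitmap=FFFF.... | a=[1] b=[0, 2, 3]
truncate(b, 2): bitmap=FFF..... | a=[1] b=[0, 2]

bitmap = FFF.....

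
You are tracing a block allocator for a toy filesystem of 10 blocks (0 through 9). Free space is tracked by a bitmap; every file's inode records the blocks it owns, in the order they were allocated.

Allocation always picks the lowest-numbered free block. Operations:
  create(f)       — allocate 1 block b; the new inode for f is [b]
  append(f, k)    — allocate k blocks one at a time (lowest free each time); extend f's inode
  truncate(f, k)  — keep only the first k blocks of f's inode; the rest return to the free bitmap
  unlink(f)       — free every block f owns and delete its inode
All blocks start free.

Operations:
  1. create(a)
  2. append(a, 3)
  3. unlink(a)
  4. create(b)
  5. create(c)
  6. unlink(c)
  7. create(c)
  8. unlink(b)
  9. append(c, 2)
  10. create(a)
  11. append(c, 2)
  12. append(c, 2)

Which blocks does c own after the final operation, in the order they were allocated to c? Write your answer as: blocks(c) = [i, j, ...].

blocks(c) = [1, 0, 2, 4, 5, 6, 7]

  1. create(a)  ⇒  F.........  {a→[0]}
  2. append(a, 3)  ⇒  FFFF......  {a→[0, 1, 2, 3]}
  3. unlink(a)  ⇒  ..........  {}
  4. create(b)  ⇒  F.........  {b→[0]}
  5. create(c)  ⇒  FF........  {b→[0]; c→[1]}
  6. unlink(c)  ⇒  F.........  {b→[0]}
  7. create(c)  ⇒  FF........  {b→[0]; c→[1]}
  8. unlink(b)  ⇒  .F........  {c→[1]}
  9. append(c, 2)  ⇒  FFF.......  {c→[1, 0, 2]}
  10. create(a)  ⇒  FFFF......  {a→[3]; c→[1, 0, 2]}
  11. append(c, 2)  ⇒  FFFFFF....  {a→[3]; c→[1, 0, 2, 4, 5]}
  12. append(c, 2)  ⇒  FFFFFFFF..  {a→[3]; c→[1, 0, 2, 4, 5, 6, 7]}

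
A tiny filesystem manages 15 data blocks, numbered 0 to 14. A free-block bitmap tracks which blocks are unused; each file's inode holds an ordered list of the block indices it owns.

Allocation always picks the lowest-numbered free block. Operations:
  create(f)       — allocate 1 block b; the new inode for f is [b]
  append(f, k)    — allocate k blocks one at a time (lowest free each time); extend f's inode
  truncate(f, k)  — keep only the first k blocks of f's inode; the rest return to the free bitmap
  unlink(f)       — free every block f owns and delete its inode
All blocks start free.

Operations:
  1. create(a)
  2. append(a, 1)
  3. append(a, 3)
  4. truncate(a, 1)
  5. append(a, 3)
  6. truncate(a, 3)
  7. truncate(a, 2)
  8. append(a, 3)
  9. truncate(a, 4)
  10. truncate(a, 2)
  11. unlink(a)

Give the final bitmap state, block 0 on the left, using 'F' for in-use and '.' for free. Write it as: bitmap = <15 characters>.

after create(a) → a:[0]  free=[F..............]
after append(a, 1) → a:[0, 1]  free=[FF.............]
after append(a, 3) → a:[0, 1, 2, 3, 4]  free=[FFFFF..........]
after truncate(a, 1) → a:[0]  free=[F..............]
after append(a, 3) → a:[0, 1, 2, 3]  free=[FFFF...........]
after truncate(a, 3) → a:[0, 1, 2]  free=[FFF............]
after truncate(a, 2) → a:[0, 1]  free=[FF.............]
after append(a, 3) → a:[0, 1, 2, 3, 4]  free=[FFFFF..........]
after truncate(a, 4) → a:[0, 1, 2, 3]  free=[FFFF...........]
after truncate(a, 2) → a:[0, 1]  free=[FF.............]
after unlink(a) →   free=[...............]

bitmap = ...............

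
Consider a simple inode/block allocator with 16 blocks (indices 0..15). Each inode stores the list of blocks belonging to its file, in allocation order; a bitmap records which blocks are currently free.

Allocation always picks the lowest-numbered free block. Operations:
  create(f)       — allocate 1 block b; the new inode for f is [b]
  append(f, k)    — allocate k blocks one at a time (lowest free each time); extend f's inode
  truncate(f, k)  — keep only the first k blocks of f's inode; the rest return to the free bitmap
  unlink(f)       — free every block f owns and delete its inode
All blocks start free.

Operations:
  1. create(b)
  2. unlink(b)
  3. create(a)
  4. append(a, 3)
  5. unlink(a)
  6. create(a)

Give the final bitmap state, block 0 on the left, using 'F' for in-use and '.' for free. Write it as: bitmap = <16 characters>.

bitmap = F...............

[1] create(b) — b=0 (map F...............)
[2] unlink(b) —  (map ................)
[3] create(a) — a=0 (map F...............)
[4] append(a, 3) — a=0,1,2,3 (map FFFF............)
[5] unlink(a) —  (map ................)
[6] create(a) — a=0 (map F...............)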